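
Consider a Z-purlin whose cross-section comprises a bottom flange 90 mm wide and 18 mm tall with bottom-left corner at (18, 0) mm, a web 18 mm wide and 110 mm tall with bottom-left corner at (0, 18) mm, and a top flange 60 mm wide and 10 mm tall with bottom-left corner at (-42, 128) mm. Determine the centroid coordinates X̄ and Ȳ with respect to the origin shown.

bottom flange: A = 90 × 18 = 1620.00, centroid at (63.00, 9.00).
web: A = 18 × 110 = 1980.00, centroid at (9.00, 73.00).
top flange: A = 60 × 10 = 600.00, centroid at (-12.00, 133.00).
ΣA = 4200.00 mm²
ΣAX̄ = (1620.00)(63.00) + (1980.00)(9.00) + (600.00)(-12.00) = 112680.00 mm³
ΣAȲ = (1620.00)(9.00) + (1980.00)(73.00) + (600.00)(133.00) = 238920.00 mm³
X̄ = 112680.00 / 4200.00 = 26.83 mm
Ȳ = 238920.00 / 4200.00 = 56.89 mm

X̄ = 26.83 mm, Ȳ = 56.89 mm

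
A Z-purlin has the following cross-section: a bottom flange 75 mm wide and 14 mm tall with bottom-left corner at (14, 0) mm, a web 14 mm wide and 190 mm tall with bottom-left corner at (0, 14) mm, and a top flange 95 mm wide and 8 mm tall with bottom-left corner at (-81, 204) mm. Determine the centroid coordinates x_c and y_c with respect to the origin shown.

x_c = 10.57 mm, y_c = 101.87 mm

Part | A | x̄ᵢ | ȳᵢ | A·x̄ᵢ | A·ȳᵢ
bottom flange | 1050.00 | 51.50 | 7.00 | 54075.00 | 7350.00
web | 2660.00 | 7.00 | 109.00 | 18620.00 | 289940.00
top flange | 760.00 | -33.50 | 208.00 | -25460.00 | 158080.00
Σ | 4470.00 |  |  | 47235.00 | 455370.00
x_c = 47235.00 / 4470.00 = 10.57 mm
y_c = 455370.00 / 4470.00 = 101.87 mm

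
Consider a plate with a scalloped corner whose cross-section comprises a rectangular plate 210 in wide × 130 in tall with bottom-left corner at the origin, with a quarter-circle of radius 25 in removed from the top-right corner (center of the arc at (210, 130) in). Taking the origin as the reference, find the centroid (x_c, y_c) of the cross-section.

x_c = 103.27 in, y_c = 64.00 in

plate: A = 210 × 130 = 27300.00, centroid at (105.00, 65.00).
removed quarter-circle: A = −¼π·25² = -490.87, centroid at (199.39, 119.39).
ΣA = 26809.13 in², ΣAx_c = 2768624.82 in³, ΣAy_c = 1715894.73 in³.
x_c = 2768624.82/26809.13 = 103.27 in; y_c = 1715894.73/26809.13 = 64.00 in.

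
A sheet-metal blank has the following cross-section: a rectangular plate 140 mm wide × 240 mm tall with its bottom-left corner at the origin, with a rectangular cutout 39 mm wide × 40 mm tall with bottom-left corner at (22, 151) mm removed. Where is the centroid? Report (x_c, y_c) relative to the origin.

x_c = 71.39 mm, y_c = 117.52 mm

Part | A | x̄ᵢ | ȳᵢ | A·x̄ᵢ | A·ȳᵢ
plate | 33600.00 | 70.00 | 120.00 | 2352000.00 | 4032000.00
hole | -1560.00 | 41.50 | 171.00 | -64740.00 | -266760.00
Σ | 32040.00 |  |  | 2287260.00 | 3765240.00
x_c = 2287260.00 / 32040.00 = 71.39 mm
y_c = 3765240.00 / 32040.00 = 117.52 mm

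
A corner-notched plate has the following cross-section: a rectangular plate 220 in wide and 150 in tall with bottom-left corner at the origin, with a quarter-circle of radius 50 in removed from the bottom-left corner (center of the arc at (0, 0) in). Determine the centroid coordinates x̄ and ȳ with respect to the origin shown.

x̄ = 115.62 in, ȳ = 78.40 in

plate: A = 220 × 150 = 33000.00, centroid at (110.00, 75.00).
removed quarter-circle: A = −¼π·50² = -1963.50, centroid at (21.22, 21.22).
ΣA = 31036.50 in²
ΣAx̄ = (33000.00)(110.00) + (-1963.50)(21.22) = 3588333.33 in³
ΣAȳ = (33000.00)(75.00) + (-1963.50)(21.22) = 2433333.33 in³
x̄ = 3588333.33 / 31036.50 = 115.62 in
ȳ = 2433333.33 / 31036.50 = 78.40 in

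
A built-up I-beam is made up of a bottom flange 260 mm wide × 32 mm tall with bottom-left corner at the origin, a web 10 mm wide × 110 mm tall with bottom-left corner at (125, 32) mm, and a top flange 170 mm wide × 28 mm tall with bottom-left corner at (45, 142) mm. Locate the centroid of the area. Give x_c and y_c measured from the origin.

x_c = 130.00 mm, y_c = 68.50 mm

bottom flange: A = 260 × 32 = 8320.00, centroid at (130.00, 16.00).
web: A = 10 × 110 = 1100.00, centroid at (130.00, 87.00).
top flange: A = 170 × 28 = 4760.00, centroid at (130.00, 156.00).
ΣA = 14180.00 mm²
ΣAx_c = (8320.00)(130.00) + (1100.00)(130.00) + (4760.00)(130.00) = 1843400.00 mm³
ΣAy_c = (8320.00)(16.00) + (1100.00)(87.00) + (4760.00)(156.00) = 971380.00 mm³
x_c = 1843400.00 / 14180.00 = 130.00 mm
y_c = 971380.00 / 14180.00 = 68.50 mm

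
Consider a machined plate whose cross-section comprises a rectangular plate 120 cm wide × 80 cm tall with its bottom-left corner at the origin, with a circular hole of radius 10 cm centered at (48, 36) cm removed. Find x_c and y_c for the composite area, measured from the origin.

x_c = 60.41 cm, y_c = 40.14 cm

Part | A | x̄ᵢ | ȳᵢ | A·x̄ᵢ | A·ȳᵢ
plate | 9600.00 | 60.00 | 40.00 | 576000.00 | 384000.00
hole | -314.16 | 48.00 | 36.00 | -15079.64 | -11309.73
Σ | 9285.84 |  |  | 560920.36 | 372690.27
x_c = 560920.36 / 9285.84 = 60.41 cm
y_c = 372690.27 / 9285.84 = 40.14 cm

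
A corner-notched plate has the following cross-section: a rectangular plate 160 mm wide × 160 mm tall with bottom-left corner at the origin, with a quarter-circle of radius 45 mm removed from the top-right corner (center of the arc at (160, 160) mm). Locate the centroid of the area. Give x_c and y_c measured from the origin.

x_c = 75.97 mm, y_c = 75.97 mm

plate: A = 160 × 160 = 25600.00, centroid at (80.00, 80.00).
removed quarter-circle: A = −¼π·45² = -1590.43, centroid at (140.90, 140.90).
ΣA = 24009.57 mm²
ΣAx_c = (25600.00)(80.00) + (-1590.43)(140.90) = 1823906.00 mm³
ΣAy_c = (25600.00)(80.00) + (-1590.43)(140.90) = 1823906.00 mm³
x_c = 1823906.00 / 24009.57 = 75.97 mm
y_c = 1823906.00 / 24009.57 = 75.97 mm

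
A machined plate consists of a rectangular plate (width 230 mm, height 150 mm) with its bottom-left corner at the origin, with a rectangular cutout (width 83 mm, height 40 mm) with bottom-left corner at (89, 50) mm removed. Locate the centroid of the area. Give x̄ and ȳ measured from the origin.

plate: A = 230 × 150 = 34500.00, centroid at (115.00, 75.00).
hole: A = −(83 × 40) = -3320.00, centroid at (130.50, 70.00).
ΣA = 31180.00 mm², ΣAx̄ = 3534240.00 mm³, ΣAȳ = 2355100.00 mm³.
x̄ = 3534240.00/31180.00 = 113.35 mm; ȳ = 2355100.00/31180.00 = 75.53 mm.

x̄ = 113.35 mm, ȳ = 75.53 mm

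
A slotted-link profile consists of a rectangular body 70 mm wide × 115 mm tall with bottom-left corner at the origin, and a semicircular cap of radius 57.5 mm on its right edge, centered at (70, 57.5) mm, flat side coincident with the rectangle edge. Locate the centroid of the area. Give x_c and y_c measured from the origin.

x_c = 58.30 mm, y_c = 57.50 mm

rectangular body: A = 70 × 115 = 8050.00, centroid at (35.00, 57.50).
semicircular end: A = ½π·57.5² = 5193.45, centroid at (94.40, 57.50).
ΣA = 13243.45 mm²
ΣAx_c = (8050.00)(35.00) + (5193.45)(94.40) = 772030.76 mm³
ΣAy_c = (8050.00)(57.50) + (5193.45)(57.50) = 761498.11 mm³
x_c = 772030.76 / 13243.45 = 58.30 mm
y_c = 761498.11 / 13243.45 = 57.50 mm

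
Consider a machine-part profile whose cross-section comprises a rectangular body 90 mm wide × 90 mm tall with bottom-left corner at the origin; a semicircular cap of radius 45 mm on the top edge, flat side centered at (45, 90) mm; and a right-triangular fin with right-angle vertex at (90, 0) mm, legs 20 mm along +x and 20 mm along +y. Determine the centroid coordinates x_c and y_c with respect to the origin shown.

Part | A | x̄ᵢ | ȳᵢ | A·x̄ᵢ | A·ȳᵢ
rectangular body | 8100.00 | 45.00 | 45.00 | 364500.00 | 364500.00
semicircular top | 3180.86 | 45.00 | 109.10 | 143138.82 | 347027.63
triangular fin | 200.00 | 96.67 | 6.67 | 19333.33 | 1333.33
Σ | 11480.86 |  |  | 526972.15 | 712860.96
x_c = 526972.15 / 11480.86 = 45.90 mm
y_c = 712860.96 / 11480.86 = 62.09 mm

x_c = 45.90 mm, y_c = 62.09 mm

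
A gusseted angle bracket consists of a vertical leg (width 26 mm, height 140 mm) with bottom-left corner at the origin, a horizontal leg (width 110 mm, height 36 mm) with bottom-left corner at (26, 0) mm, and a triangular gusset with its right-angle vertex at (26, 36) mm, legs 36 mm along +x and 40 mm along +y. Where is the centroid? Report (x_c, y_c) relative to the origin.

vertical leg: A = 26 × 140 = 3640.00, centroid at (13.00, 70.00).
horizontal leg: A = 110 × 36 = 3960.00, centroid at (81.00, 18.00).
gusset: A = ½·36·40 = 720.00, centroid at (38.00, 49.33).
ΣA = 8320.00 mm²
ΣAx_c = (3640.00)(13.00) + (3960.00)(81.00) + (720.00)(38.00) = 395440.00 mm³
ΣAy_c = (3640.00)(70.00) + (3960.00)(18.00) + (720.00)(49.33) = 361600.00 mm³
x_c = 395440.00 / 8320.00 = 47.53 mm
y_c = 361600.00 / 8320.00 = 43.46 mm

x_c = 47.53 mm, y_c = 43.46 mm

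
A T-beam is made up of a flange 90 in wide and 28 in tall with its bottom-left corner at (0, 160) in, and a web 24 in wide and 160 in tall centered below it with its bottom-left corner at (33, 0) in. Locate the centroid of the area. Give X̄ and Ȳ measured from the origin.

web: A = 24 × 160 = 3840.00, centroid at (45.00, 80.00).
flange: A = 90 × 28 = 2520.00, centroid at (45.00, 174.00).
ΣA = 6360.00 in², ΣAX̄ = 286200.00 in³, ΣAȲ = 745680.00 in³.
X̄ = 286200.00/6360.00 = 45.00 in; Ȳ = 745680.00/6360.00 = 117.25 in.

X̄ = 45.00 in, Ȳ = 117.25 in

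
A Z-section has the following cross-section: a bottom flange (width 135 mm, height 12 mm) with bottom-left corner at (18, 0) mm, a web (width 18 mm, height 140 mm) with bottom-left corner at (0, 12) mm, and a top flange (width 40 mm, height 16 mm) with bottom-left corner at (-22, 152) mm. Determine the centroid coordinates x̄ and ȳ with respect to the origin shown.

x̄ = 33.45 mm, ȳ = 66.69 mm

Part | A | x̄ᵢ | ȳᵢ | A·x̄ᵢ | A·ȳᵢ
bottom flange | 1620.00 | 85.50 | 6.00 | 138510.00 | 9720.00
web | 2520.00 | 9.00 | 82.00 | 22680.00 | 206640.00
top flange | 640.00 | -2.00 | 160.00 | -1280.00 | 102400.00
Σ | 4780.00 |  |  | 159910.00 | 318760.00
x̄ = 159910.00 / 4780.00 = 33.45 mm
ȳ = 318760.00 / 4780.00 = 66.69 mm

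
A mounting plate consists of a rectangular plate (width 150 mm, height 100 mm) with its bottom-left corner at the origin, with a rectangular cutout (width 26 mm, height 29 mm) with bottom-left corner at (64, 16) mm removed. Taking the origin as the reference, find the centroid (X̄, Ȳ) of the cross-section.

plate: A = 150 × 100 = 15000.00, centroid at (75.00, 50.00).
hole: A = −(26 × 29) = -754.00, centroid at (77.00, 30.50).
ΣA = 14246.00 mm², ΣAX̄ = 1066942.00 mm³, ΣAȲ = 727003.00 mm³.
X̄ = 1066942.00/14246.00 = 74.89 mm; Ȳ = 727003.00/14246.00 = 51.03 mm.

X̄ = 74.89 mm, Ȳ = 51.03 mm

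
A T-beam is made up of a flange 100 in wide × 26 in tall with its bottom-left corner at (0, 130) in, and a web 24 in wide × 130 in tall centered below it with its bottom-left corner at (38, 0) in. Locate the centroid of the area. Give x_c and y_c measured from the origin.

x_c = 50.00 in, y_c = 100.45 in

Part | A | x̄ᵢ | ȳᵢ | A·x̄ᵢ | A·ȳᵢ
web | 3120.00 | 50.00 | 65.00 | 156000.00 | 202800.00
flange | 2600.00 | 50.00 | 143.00 | 130000.00 | 371800.00
Σ | 5720.00 |  |  | 286000.00 | 574600.00
x_c = 286000.00 / 5720.00 = 50.00 in
y_c = 574600.00 / 5720.00 = 100.45 in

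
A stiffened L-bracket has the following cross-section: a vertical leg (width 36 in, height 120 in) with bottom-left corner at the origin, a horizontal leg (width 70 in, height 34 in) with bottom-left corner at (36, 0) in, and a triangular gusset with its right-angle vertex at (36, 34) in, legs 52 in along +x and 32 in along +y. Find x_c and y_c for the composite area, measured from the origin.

x_c = 38.65 in, y_c = 44.72 in

vertical leg: A = 36 × 120 = 4320.00, centroid at (18.00, 60.00).
horizontal leg: A = 70 × 34 = 2380.00, centroid at (71.00, 17.00).
gusset: A = ½·52·32 = 832.00, centroid at (53.33, 44.67).
ΣA = 7532.00 in²
ΣAx_c = (4320.00)(18.00) + (2380.00)(71.00) + (832.00)(53.33) = 291113.33 in³
ΣAy_c = (4320.00)(60.00) + (2380.00)(17.00) + (832.00)(44.67) = 336822.67 in³
x_c = 291113.33 / 7532.00 = 38.65 in
y_c = 336822.67 / 7532.00 = 44.72 in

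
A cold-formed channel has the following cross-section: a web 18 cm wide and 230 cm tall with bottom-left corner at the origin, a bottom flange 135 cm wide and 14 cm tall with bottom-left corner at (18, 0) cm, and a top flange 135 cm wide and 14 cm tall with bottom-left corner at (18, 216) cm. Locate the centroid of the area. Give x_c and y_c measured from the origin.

web: A = 18 × 230 = 4140.00, centroid at (9.00, 115.00).
bottom flange: A = 135 × 14 = 1890.00, centroid at (85.50, 7.00).
top flange: A = 135 × 14 = 1890.00, centroid at (85.50, 223.00).
ΣA = 7920.00 cm²
ΣAx_c = (4140.00)(9.00) + (1890.00)(85.50) + (1890.00)(85.50) = 360450.00 cm³
ΣAy_c = (4140.00)(115.00) + (1890.00)(7.00) + (1890.00)(223.00) = 910800.00 cm³
x_c = 360450.00 / 7920.00 = 45.51 cm
y_c = 910800.00 / 7920.00 = 115.00 cm

x_c = 45.51 cm, y_c = 115.00 cm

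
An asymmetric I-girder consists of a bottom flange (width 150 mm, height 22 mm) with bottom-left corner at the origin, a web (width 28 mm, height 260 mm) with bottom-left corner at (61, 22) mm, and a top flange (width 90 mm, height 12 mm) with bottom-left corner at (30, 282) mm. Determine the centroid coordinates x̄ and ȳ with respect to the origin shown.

x̄ = 75.00 mm, ȳ = 124.69 mm

Part | A | x̄ᵢ | ȳᵢ | A·x̄ᵢ | A·ȳᵢ
bottom flange | 3300.00 | 75.00 | 11.00 | 247500.00 | 36300.00
web | 7280.00 | 75.00 | 152.00 | 546000.00 | 1106560.00
top flange | 1080.00 | 75.00 | 288.00 | 81000.00 | 311040.00
Σ | 11660.00 |  |  | 874500.00 | 1453900.00
x̄ = 874500.00 / 11660.00 = 75.00 mm
ȳ = 1453900.00 / 11660.00 = 124.69 mm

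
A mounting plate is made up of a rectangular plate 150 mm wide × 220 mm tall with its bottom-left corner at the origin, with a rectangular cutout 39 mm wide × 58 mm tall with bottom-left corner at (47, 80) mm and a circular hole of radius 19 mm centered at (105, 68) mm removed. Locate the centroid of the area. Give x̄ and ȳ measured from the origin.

x̄ = 74.50 mm, ȳ = 111.69 mm

plate: A = 150 × 220 = 33000.00, centroid at (75.00, 110.00).
hole 1: A = −(39 × 58) = -2262.00, centroid at (66.50, 109.00).
hole 2: A = −π·19² = -1134.11, centroid at (105.00, 68.00).
ΣA = 29603.89 mm², ΣAx̄ = 2205494.93 mm³, ΣAȳ = 3306322.18 mm³.
x̄ = 2205494.93/29603.89 = 74.50 mm; ȳ = 3306322.18/29603.89 = 111.69 mm.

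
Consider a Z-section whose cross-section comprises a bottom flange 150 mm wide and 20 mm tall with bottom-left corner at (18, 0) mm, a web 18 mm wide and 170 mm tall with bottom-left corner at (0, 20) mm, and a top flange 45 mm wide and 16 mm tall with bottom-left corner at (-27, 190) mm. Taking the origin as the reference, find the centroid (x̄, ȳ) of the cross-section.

bottom flange: A = 150 × 20 = 3000.00, centroid at (93.00, 10.00).
web: A = 18 × 170 = 3060.00, centroid at (9.00, 105.00).
top flange: A = 45 × 16 = 720.00, centroid at (-4.50, 198.00).
ΣA = 6780.00 mm², ΣAx̄ = 303300.00 mm³, ΣAȳ = 493860.00 mm³.
x̄ = 303300.00/6780.00 = 44.73 mm; ȳ = 493860.00/6780.00 = 72.84 mm.

x̄ = 44.73 mm, ȳ = 72.84 mm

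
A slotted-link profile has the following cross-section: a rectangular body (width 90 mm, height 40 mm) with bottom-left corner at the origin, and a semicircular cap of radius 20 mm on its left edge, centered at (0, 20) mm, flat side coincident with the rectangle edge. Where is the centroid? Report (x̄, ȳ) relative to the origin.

Part | A | x̄ᵢ | ȳᵢ | A·x̄ᵢ | A·ȳᵢ
rectangular body | 3600.00 | 45.00 | 20.00 | 162000.00 | 72000.00
semicircular end | 628.32 | -8.49 | 20.00 | -5333.33 | 12566.37
Σ | 4228.32 |  |  | 156666.67 | 84566.37
x̄ = 156666.67 / 4228.32 = 37.05 mm
ȳ = 84566.37 / 4228.32 = 20.00 mm

x̄ = 37.05 mm, ȳ = 20.00 mm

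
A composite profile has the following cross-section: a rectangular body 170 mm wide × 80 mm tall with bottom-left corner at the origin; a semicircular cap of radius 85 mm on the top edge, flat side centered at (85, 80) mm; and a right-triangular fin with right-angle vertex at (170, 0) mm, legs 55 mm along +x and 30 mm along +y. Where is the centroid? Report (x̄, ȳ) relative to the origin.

x̄ = 88.31 mm, ȳ = 72.54 mm

Part | A | x̄ᵢ | ȳᵢ | A·x̄ᵢ | A·ȳᵢ
rectangular body | 13600.00 | 85.00 | 40.00 | 1156000.00 | 544000.00
semicircular top | 11349.00 | 85.00 | 116.08 | 964665.29 | 1317336.94
triangular fin | 825.00 | 188.33 | 10.00 | 155375.00 | 8250.00
Σ | 25774.00 |  |  | 2276040.29 | 1869586.94
x̄ = 2276040.29 / 25774.00 = 88.31 mm
ȳ = 1869586.94 / 25774.00 = 72.54 mm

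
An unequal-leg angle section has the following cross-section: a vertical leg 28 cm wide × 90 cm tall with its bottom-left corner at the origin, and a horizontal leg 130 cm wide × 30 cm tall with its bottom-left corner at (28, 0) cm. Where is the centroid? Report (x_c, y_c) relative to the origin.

x_c = 61.99 cm, y_c = 26.78 cm

vertical leg: A = 28 × 90 = 2520.00, centroid at (14.00, 45.00).
horizontal leg: A = 130 × 30 = 3900.00, centroid at (93.00, 15.00).
ΣA = 6420.00 cm²
ΣAx_c = (2520.00)(14.00) + (3900.00)(93.00) = 397980.00 cm³
ΣAy_c = (2520.00)(45.00) + (3900.00)(15.00) = 171900.00 cm³
x_c = 397980.00 / 6420.00 = 61.99 cm
y_c = 171900.00 / 6420.00 = 26.78 cm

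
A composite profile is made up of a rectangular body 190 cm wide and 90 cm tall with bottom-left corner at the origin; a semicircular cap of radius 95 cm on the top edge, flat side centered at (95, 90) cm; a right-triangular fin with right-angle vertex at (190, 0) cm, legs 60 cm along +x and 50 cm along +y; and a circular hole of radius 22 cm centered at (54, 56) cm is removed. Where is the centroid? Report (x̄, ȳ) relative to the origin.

Part | A | x̄ᵢ | ȳᵢ | A·x̄ᵢ | A·ȳᵢ
rectangular body | 17100.00 | 95.00 | 45.00 | 1624500.00 | 769500.00
semicircular top | 14176.44 | 95.00 | 130.32 | 1346761.50 | 1847462.65
triangular fin | 1500.00 | 210.00 | 16.67 | 315000.00 | 25000.00
hole | -1520.53 | 54.00 | 56.00 | -82108.67 | -85149.73
Σ | 31255.91 |  |  | 3204152.84 | 2556812.92
x̄ = 3204152.84 / 31255.91 = 102.51 cm
ȳ = 2556812.92 / 31255.91 = 81.80 cm

x̄ = 102.51 cm, ȳ = 81.80 cm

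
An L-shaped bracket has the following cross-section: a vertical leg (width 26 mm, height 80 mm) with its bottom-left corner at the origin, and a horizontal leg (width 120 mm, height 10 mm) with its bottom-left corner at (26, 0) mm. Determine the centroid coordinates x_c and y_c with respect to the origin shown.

x_c = 39.71 mm, y_c = 27.20 mm

vertical leg: A = 26 × 80 = 2080.00, centroid at (13.00, 40.00).
horizontal leg: A = 120 × 10 = 1200.00, centroid at (86.00, 5.00).
ΣA = 3280.00 mm², ΣAx_c = 130240.00 mm³, ΣAy_c = 89200.00 mm³.
x_c = 130240.00/3280.00 = 39.71 mm; y_c = 89200.00/3280.00 = 27.20 mm.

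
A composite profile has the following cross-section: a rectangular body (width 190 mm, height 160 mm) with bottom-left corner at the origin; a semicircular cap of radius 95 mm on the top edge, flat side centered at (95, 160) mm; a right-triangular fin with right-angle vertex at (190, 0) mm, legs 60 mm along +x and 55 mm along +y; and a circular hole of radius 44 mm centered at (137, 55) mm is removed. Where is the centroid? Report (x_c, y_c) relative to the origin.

x_c = 93.36 mm, y_c = 123.74 mm

rectangular body: A = 190 × 160 = 30400.00, centroid at (95.00, 80.00).
semicircular top: A = ½π·95² = 14176.44, centroid at (95.00, 200.32).
triangular fin: A = ½·60·55 = 1650.00, centroid at (210.00, 18.33).
hole: A = −π·44² = -6082.12, centroid at (137.00, 55.00).
ΣA = 40144.31 mm²
ΣAx_c = (30400.00)(95.00) + (14176.44)(95.00) + (1650.00)(210.00) + (-6082.12)(137.00) = 3748010.60 mm³
ΣAy_c = (30400.00)(80.00) + (14176.44)(200.32) + (1650.00)(18.33) + (-6082.12)(55.00) = 4967546.44 mm³
x_c = 3748010.60 / 40144.31 = 93.36 mm
y_c = 4967546.44 / 40144.31 = 123.74 mm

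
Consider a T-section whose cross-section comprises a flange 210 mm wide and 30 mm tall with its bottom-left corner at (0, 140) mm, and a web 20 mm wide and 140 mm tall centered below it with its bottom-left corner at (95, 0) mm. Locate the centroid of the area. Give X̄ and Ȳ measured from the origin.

web: A = 20 × 140 = 2800.00, centroid at (105.00, 70.00).
flange: A = 210 × 30 = 6300.00, centroid at (105.00, 155.00).
ΣA = 9100.00 mm²
ΣAX̄ = (2800.00)(105.00) + (6300.00)(105.00) = 955500.00 mm³
ΣAȲ = (2800.00)(70.00) + (6300.00)(155.00) = 1172500.00 mm³
X̄ = 955500.00 / 9100.00 = 105.00 mm
Ȳ = 1172500.00 / 9100.00 = 128.85 mm

X̄ = 105.00 mm, Ȳ = 128.85 mm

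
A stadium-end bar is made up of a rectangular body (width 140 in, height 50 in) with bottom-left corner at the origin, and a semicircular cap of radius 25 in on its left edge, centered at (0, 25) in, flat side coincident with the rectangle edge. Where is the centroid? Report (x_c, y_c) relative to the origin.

x_c = 60.09 in, y_c = 25.00 in

rectangular body: A = 140 × 50 = 7000.00, centroid at (70.00, 25.00).
semicircular end: A = ½π·25² = 981.75, centroid at (-10.61, 25.00).
ΣA = 7981.75 in², ΣAx_c = 479583.33 in³, ΣAy_c = 199543.69 in³.
x_c = 479583.33/7981.75 = 60.09 in; y_c = 199543.69/7981.75 = 25.00 in.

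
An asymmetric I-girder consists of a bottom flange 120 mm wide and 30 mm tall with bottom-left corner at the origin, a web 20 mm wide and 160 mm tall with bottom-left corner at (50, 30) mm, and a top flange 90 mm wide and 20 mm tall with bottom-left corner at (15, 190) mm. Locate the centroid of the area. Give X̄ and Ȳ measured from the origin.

X̄ = 60.00 mm, Ȳ = 89.07 mm

bottom flange: A = 120 × 30 = 3600.00, centroid at (60.00, 15.00).
web: A = 20 × 160 = 3200.00, centroid at (60.00, 110.00).
top flange: A = 90 × 20 = 1800.00, centroid at (60.00, 200.00).
ΣA = 8600.00 mm²
ΣAX̄ = (3600.00)(60.00) + (3200.00)(60.00) + (1800.00)(60.00) = 516000.00 mm³
ΣAȲ = (3600.00)(15.00) + (3200.00)(110.00) + (1800.00)(200.00) = 766000.00 mm³
X̄ = 516000.00 / 8600.00 = 60.00 mm
Ȳ = 766000.00 / 8600.00 = 89.07 mm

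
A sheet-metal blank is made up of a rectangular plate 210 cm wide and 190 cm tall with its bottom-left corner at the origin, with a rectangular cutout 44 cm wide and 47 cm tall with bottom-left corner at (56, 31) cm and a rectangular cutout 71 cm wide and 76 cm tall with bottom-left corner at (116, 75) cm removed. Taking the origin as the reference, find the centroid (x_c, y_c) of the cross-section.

x_c = 98.99 cm, y_c = 94.59 cm

plate: A = 210 × 190 = 39900.00, centroid at (105.00, 95.00).
hole 1: A = −(44 × 47) = -2068.00, centroid at (78.00, 54.50).
hole 2: A = −(71 × 76) = -5396.00, centroid at (151.50, 113.00).
ΣA = 32436.00 cm²
ΣAx_c = (39900.00)(105.00) + (-2068.00)(78.00) + (-5396.00)(151.50) = 3210702.00 cm³
ΣAy_c = (39900.00)(95.00) + (-2068.00)(54.50) + (-5396.00)(113.00) = 3068046.00 cm³
x_c = 3210702.00 / 32436.00 = 98.99 cm
y_c = 3068046.00 / 32436.00 = 94.59 cm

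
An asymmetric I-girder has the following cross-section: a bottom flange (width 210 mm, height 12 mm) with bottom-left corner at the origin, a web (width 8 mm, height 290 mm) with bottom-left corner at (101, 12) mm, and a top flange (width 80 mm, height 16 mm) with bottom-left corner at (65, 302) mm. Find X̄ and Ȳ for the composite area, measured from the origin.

bottom flange: A = 210 × 12 = 2520.00, centroid at (105.00, 6.00).
web: A = 8 × 290 = 2320.00, centroid at (105.00, 157.00).
top flange: A = 80 × 16 = 1280.00, centroid at (105.00, 310.00).
ΣA = 6120.00 mm²
ΣAX̄ = (2520.00)(105.00) + (2320.00)(105.00) + (1280.00)(105.00) = 642600.00 mm³
ΣAȲ = (2520.00)(6.00) + (2320.00)(157.00) + (1280.00)(310.00) = 776160.00 mm³
X̄ = 642600.00 / 6120.00 = 105.00 mm
Ȳ = 776160.00 / 6120.00 = 126.82 mm

X̄ = 105.00 mm, Ȳ = 126.82 mm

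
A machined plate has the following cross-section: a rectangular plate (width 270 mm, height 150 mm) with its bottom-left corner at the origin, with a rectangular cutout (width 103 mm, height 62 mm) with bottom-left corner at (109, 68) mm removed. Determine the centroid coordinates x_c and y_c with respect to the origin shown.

x_c = 130.23 mm, y_c = 70.51 mm

Part | A | x̄ᵢ | ȳᵢ | A·x̄ᵢ | A·ȳᵢ
plate | 40500.00 | 135.00 | 75.00 | 5467500.00 | 3037500.00
hole | -6386.00 | 160.50 | 99.00 | -1024953.00 | -632214.00
Σ | 34114.00 |  |  | 4442547.00 | 2405286.00
x_c = 4442547.00 / 34114.00 = 130.23 mm
y_c = 2405286.00 / 34114.00 = 70.51 mm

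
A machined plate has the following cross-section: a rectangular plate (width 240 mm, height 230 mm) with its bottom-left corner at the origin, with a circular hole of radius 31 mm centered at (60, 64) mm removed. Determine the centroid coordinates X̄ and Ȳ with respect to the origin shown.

plate: A = 240 × 230 = 55200.00, centroid at (120.00, 115.00).
hole: A = −π·31² = -3019.07, centroid at (60.00, 64.00).
ΣA = 52180.93 mm²
ΣAX̄ = (55200.00)(120.00) + (-3019.07)(60.00) = 6442855.77 mm³
ΣAȲ = (55200.00)(115.00) + (-3019.07)(64.00) = 6154779.49 mm³
X̄ = 6442855.77 / 52180.93 = 123.47 mm
Ȳ = 6154779.49 / 52180.93 = 117.95 mm

X̄ = 123.47 mm, Ȳ = 117.95 mm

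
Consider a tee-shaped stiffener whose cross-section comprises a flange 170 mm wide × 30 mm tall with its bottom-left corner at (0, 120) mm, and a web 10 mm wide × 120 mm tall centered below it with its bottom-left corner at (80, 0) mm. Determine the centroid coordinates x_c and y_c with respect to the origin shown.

web: A = 10 × 120 = 1200.00, centroid at (85.00, 60.00).
flange: A = 170 × 30 = 5100.00, centroid at (85.00, 135.00).
ΣA = 6300.00 mm², ΣAx_c = 535500.00 mm³, ΣAy_c = 760500.00 mm³.
x_c = 535500.00/6300.00 = 85.00 mm; y_c = 760500.00/6300.00 = 120.71 mm.

x_c = 85.00 mm, y_c = 120.71 mm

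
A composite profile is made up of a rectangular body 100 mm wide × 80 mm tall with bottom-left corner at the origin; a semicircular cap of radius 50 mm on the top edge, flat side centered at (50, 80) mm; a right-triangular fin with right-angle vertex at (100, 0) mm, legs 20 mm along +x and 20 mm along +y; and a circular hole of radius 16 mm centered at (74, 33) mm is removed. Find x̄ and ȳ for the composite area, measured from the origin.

x̄ = 49.30 mm, ȳ = 61.14 mm

rectangular body: A = 100 × 80 = 8000.00, centroid at (50.00, 40.00).
semicircular top: A = ½π·50² = 3926.99, centroid at (50.00, 101.22).
triangular fin: A = ½·20·20 = 200.00, centroid at (106.67, 6.67).
hole: A = −π·16² = -804.25, centroid at (74.00, 33.00).
ΣA = 11322.74 mm²
ΣAx̄ = (8000.00)(50.00) + (3926.99)(50.00) + (200.00)(106.67) + (-804.25)(74.00) = 558168.54 mm³
ΣAȳ = (8000.00)(40.00) + (3926.99)(101.22) + (200.00)(6.67) + (-804.25)(33.00) = 692285.76 mm³
x̄ = 558168.54 / 11322.74 = 49.30 mm
ȳ = 692285.76 / 11322.74 = 61.14 mm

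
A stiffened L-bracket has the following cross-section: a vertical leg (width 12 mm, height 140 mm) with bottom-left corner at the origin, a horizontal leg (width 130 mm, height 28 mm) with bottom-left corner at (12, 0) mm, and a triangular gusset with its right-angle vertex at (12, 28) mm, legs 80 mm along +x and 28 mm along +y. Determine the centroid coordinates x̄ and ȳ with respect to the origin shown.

vertical leg: A = 12 × 140 = 1680.00, centroid at (6.00, 70.00).
horizontal leg: A = 130 × 28 = 3640.00, centroid at (77.00, 14.00).
gusset: A = ½·80·28 = 1120.00, centroid at (38.67, 37.33).
ΣA = 6440.00 mm²
ΣAx̄ = (1680.00)(6.00) + (3640.00)(77.00) + (1120.00)(38.67) = 333666.67 mm³
ΣAȳ = (1680.00)(70.00) + (3640.00)(14.00) + (1120.00)(37.33) = 210373.33 mm³
x̄ = 333666.67 / 6440.00 = 51.81 mm
ȳ = 210373.33 / 6440.00 = 32.67 mm

x̄ = 51.81 mm, ȳ = 32.67 mm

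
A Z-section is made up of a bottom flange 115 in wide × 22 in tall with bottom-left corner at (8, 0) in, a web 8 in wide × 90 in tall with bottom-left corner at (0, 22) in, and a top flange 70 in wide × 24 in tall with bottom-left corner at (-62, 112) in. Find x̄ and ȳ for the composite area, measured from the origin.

bottom flange: A = 115 × 22 = 2530.00, centroid at (65.50, 11.00).
web: A = 8 × 90 = 720.00, centroid at (4.00, 67.00).
top flange: A = 70 × 24 = 1680.00, centroid at (-27.00, 124.00).
ΣA = 4930.00 in²
ΣAx̄ = (2530.00)(65.50) + (720.00)(4.00) + (1680.00)(-27.00) = 123235.00 in³
ΣAȳ = (2530.00)(11.00) + (720.00)(67.00) + (1680.00)(124.00) = 284390.00 in³
x̄ = 123235.00 / 4930.00 = 25.00 in
ȳ = 284390.00 / 4930.00 = 57.69 in

x̄ = 25.00 in, ȳ = 57.69 in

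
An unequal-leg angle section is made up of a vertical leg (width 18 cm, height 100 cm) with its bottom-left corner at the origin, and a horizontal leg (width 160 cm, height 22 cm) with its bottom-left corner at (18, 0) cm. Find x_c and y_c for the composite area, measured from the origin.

Part | A | x̄ᵢ | ȳᵢ | A·x̄ᵢ | A·ȳᵢ
vertical leg | 1800.00 | 9.00 | 50.00 | 16200.00 | 90000.00
horizontal leg | 3520.00 | 98.00 | 11.00 | 344960.00 | 38720.00
Σ | 5320.00 |  |  | 361160.00 | 128720.00
x_c = 361160.00 / 5320.00 = 67.89 cm
y_c = 128720.00 / 5320.00 = 24.20 cm

x_c = 67.89 cm, y_c = 24.20 cm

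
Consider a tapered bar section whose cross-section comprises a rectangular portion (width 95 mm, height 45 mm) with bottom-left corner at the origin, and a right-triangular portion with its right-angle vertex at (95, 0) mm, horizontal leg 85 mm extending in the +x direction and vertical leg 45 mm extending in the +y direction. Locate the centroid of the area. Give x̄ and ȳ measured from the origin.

rectangular portion: A = 95 × 45 = 4275.00, centroid at (47.50, 22.50).
triangular portion: A = ½·85·45 = 1912.50, centroid at (123.33, 15.00).
ΣA = 6187.50 mm², ΣAx̄ = 438937.50 mm³, ΣAȳ = 124875.00 mm³.
x̄ = 438937.50/6187.50 = 70.94 mm; ȳ = 124875.00/6187.50 = 20.18 mm.

x̄ = 70.94 mm, ȳ = 20.18 mm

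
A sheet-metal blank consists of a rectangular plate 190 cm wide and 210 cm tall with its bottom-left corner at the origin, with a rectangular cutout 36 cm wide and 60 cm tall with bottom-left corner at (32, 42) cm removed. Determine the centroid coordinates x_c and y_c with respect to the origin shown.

plate: A = 190 × 210 = 39900.00, centroid at (95.00, 105.00).
hole: A = −(36 × 60) = -2160.00, centroid at (50.00, 72.00).
ΣA = 37740.00 cm², ΣAx_c = 3682500.00 cm³, ΣAy_c = 4033980.00 cm³.
x_c = 3682500.00/37740.00 = 97.58 cm; y_c = 4033980.00/37740.00 = 106.89 cm.

x_c = 97.58 cm, y_c = 106.89 cm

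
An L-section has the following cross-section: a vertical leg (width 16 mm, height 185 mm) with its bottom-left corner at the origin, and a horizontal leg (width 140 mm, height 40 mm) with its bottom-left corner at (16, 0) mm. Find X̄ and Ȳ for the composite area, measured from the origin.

X̄ = 59.03 mm, Ȳ = 45.07 mm

vertical leg: A = 16 × 185 = 2960.00, centroid at (8.00, 92.50).
horizontal leg: A = 140 × 40 = 5600.00, centroid at (86.00, 20.00).
ΣA = 8560.00 mm², ΣAX̄ = 505280.00 mm³, ΣAȲ = 385800.00 mm³.
X̄ = 505280.00/8560.00 = 59.03 mm; Ȳ = 385800.00/8560.00 = 45.07 mm.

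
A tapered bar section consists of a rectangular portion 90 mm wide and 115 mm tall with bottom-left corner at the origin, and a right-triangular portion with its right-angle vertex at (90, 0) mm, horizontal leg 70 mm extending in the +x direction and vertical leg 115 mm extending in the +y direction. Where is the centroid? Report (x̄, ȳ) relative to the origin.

Part | A | x̄ᵢ | ȳᵢ | A·x̄ᵢ | A·ȳᵢ
rectangular portion | 10350.00 | 45.00 | 57.50 | 465750.00 | 595125.00
triangular portion | 4025.00 | 113.33 | 38.33 | 456166.67 | 154291.67
Σ | 14375.00 |  |  | 921916.67 | 749416.67
x̄ = 921916.67 / 14375.00 = 64.13 mm
ȳ = 749416.67 / 14375.00 = 52.13 mm

x̄ = 64.13 mm, ȳ = 52.13 mm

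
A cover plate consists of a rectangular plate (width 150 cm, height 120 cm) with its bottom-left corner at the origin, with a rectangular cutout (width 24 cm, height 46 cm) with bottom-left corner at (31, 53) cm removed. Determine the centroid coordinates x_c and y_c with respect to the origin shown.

x_c = 77.09 cm, y_c = 58.95 cm

Part | A | x̄ᵢ | ȳᵢ | A·x̄ᵢ | A·ȳᵢ
plate | 18000.00 | 75.00 | 60.00 | 1350000.00 | 1080000.00
hole | -1104.00 | 43.00 | 76.00 | -47472.00 | -83904.00
Σ | 16896.00 |  |  | 1302528.00 | 996096.00
x_c = 1302528.00 / 16896.00 = 77.09 cm
y_c = 996096.00 / 16896.00 = 58.95 cm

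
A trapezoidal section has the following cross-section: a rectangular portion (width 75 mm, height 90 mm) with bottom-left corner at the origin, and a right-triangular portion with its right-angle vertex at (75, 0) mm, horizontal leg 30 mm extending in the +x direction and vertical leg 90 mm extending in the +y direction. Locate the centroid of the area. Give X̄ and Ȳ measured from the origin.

Part | A | x̄ᵢ | ȳᵢ | A·x̄ᵢ | A·ȳᵢ
rectangular portion | 6750.00 | 37.50 | 45.00 | 253125.00 | 303750.00
triangular portion | 1350.00 | 85.00 | 30.00 | 114750.00 | 40500.00
Σ | 8100.00 |  |  | 367875.00 | 344250.00
X̄ = 367875.00 / 8100.00 = 45.42 mm
Ȳ = 344250.00 / 8100.00 = 42.50 mm

X̄ = 45.42 mm, Ȳ = 42.50 mm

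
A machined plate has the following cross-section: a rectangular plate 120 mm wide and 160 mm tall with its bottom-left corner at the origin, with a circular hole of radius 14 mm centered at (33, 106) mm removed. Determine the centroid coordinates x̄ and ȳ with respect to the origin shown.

x̄ = 60.89 mm, ȳ = 79.14 mm

plate: A = 120 × 160 = 19200.00, centroid at (60.00, 80.00).
hole: A = −π·14² = -615.75, centroid at (33.00, 106.00).
ΣA = 18584.25 mm², ΣAx̄ = 1131680.18 mm³, ΣAȳ = 1470730.27 mm³.
x̄ = 1131680.18/18584.25 = 60.89 mm; ȳ = 1470730.27/18584.25 = 79.14 mm.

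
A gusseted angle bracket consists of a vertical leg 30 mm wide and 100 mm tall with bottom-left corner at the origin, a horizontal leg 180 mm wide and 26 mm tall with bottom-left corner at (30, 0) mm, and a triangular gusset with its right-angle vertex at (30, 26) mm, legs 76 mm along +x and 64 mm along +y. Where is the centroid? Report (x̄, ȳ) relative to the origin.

x̄ = 73.30 mm, ȳ = 32.23 mm

vertical leg: A = 30 × 100 = 3000.00, centroid at (15.00, 50.00).
horizontal leg: A = 180 × 26 = 4680.00, centroid at (120.00, 13.00).
gusset: A = ½·76·64 = 2432.00, centroid at (55.33, 47.33).
ΣA = 10112.00 mm², ΣAx̄ = 741170.67 mm³, ΣAȳ = 325954.67 mm³.
x̄ = 741170.67/10112.00 = 73.30 mm; ȳ = 325954.67/10112.00 = 32.23 mm.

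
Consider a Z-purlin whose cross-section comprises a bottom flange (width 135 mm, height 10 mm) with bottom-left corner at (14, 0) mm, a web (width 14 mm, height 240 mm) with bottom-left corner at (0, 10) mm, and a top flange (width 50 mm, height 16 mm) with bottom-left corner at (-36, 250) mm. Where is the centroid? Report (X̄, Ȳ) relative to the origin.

X̄ = 22.64 mm, Ȳ = 117.96 mm

bottom flange: A = 135 × 10 = 1350.00, centroid at (81.50, 5.00).
web: A = 14 × 240 = 3360.00, centroid at (7.00, 130.00).
top flange: A = 50 × 16 = 800.00, centroid at (-11.00, 258.00).
ΣA = 5510.00 mm²
ΣAX̄ = (1350.00)(81.50) + (3360.00)(7.00) + (800.00)(-11.00) = 124745.00 mm³
ΣAȲ = (1350.00)(5.00) + (3360.00)(130.00) + (800.00)(258.00) = 649950.00 mm³
X̄ = 124745.00 / 5510.00 = 22.64 mm
Ȳ = 649950.00 / 5510.00 = 117.96 mm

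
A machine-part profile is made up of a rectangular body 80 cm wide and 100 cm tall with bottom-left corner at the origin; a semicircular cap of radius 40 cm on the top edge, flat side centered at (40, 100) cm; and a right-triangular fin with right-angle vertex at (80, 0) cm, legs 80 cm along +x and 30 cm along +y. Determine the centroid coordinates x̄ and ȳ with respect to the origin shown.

rectangular body: A = 80 × 100 = 8000.00, centroid at (40.00, 50.00).
semicircular top: A = ½π·40² = 2513.27, centroid at (40.00, 116.98).
triangular fin: A = ½·80·30 = 1200.00, centroid at (106.67, 10.00).
ΣA = 11713.27 cm², ΣAx̄ = 548530.96 cm³, ΣAȳ = 705994.08 cm³.
x̄ = 548530.96/11713.27 = 46.83 cm; ȳ = 705994.08/11713.27 = 60.27 cm.

x̄ = 46.83 cm, ȳ = 60.27 cm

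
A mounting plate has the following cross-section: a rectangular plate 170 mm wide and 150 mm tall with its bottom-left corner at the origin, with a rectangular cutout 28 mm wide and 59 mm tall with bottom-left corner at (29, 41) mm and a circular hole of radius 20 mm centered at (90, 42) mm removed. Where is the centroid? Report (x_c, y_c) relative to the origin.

x_c = 87.79 mm, y_c = 77.16 mm

Part | A | x̄ᵢ | ȳᵢ | A·x̄ᵢ | A·ȳᵢ
plate | 25500.00 | 85.00 | 75.00 | 2167500.00 | 1912500.00
hole 1 | -1652.00 | 43.00 | 70.50 | -71036.00 | -116466.00
hole 2 | -1256.64 | 90.00 | 42.00 | -113097.34 | -52778.76
Σ | 22591.36 |  |  | 1983366.66 | 1743255.24
x_c = 1983366.66 / 22591.36 = 87.79 mm
y_c = 1743255.24 / 22591.36 = 77.16 mm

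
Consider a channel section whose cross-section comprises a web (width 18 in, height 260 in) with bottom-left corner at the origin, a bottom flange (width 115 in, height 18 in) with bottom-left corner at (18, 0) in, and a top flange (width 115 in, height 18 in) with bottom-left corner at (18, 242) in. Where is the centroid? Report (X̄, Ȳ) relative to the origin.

X̄ = 40.21 in, Ȳ = 130.00 in

Part | A | x̄ᵢ | ȳᵢ | A·x̄ᵢ | A·ȳᵢ
web | 4680.00 | 9.00 | 130.00 | 42120.00 | 608400.00
bottom flange | 2070.00 | 75.50 | 9.00 | 156285.00 | 18630.00
top flange | 2070.00 | 75.50 | 251.00 | 156285.00 | 519570.00
Σ | 8820.00 |  |  | 354690.00 | 1146600.00
X̄ = 354690.00 / 8820.00 = 40.21 in
Ȳ = 1146600.00 / 8820.00 = 130.00 in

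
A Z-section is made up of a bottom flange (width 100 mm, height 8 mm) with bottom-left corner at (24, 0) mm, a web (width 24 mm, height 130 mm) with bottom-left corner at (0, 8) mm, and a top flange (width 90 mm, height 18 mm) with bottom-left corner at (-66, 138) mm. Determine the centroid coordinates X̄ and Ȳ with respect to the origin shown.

bottom flange: A = 100 × 8 = 800.00, centroid at (74.00, 4.00).
web: A = 24 × 130 = 3120.00, centroid at (12.00, 73.00).
top flange: A = 90 × 18 = 1620.00, centroid at (-21.00, 147.00).
ΣA = 5540.00 mm², ΣAX̄ = 62620.00 mm³, ΣAȲ = 469100.00 mm³.
X̄ = 62620.00/5540.00 = 11.30 mm; Ȳ = 469100.00/5540.00 = 84.68 mm.

X̄ = 11.30 mm, Ȳ = 84.68 mm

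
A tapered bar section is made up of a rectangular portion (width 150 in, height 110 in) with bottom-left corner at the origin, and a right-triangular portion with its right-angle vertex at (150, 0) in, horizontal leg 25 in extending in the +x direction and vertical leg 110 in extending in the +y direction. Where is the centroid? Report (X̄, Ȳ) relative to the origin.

rectangular portion: A = 150 × 110 = 16500.00, centroid at (75.00, 55.00).
triangular portion: A = ½·25·110 = 1375.00, centroid at (158.33, 36.67).
ΣA = 17875.00 in², ΣAX̄ = 1455208.33 in³, ΣAȲ = 957916.67 in³.
X̄ = 1455208.33/17875.00 = 81.41 in; Ȳ = 957916.67/17875.00 = 53.59 in.

X̄ = 81.41 in, Ȳ = 53.59 in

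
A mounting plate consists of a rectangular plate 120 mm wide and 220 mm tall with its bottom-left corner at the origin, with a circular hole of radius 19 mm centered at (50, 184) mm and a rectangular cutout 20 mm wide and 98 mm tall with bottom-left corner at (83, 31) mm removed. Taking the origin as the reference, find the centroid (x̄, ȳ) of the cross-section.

x̄ = 57.71 mm, ȳ = 108.92 mm

Part | A | x̄ᵢ | ȳᵢ | A·x̄ᵢ | A·ȳᵢ
plate | 26400.00 | 60.00 | 110.00 | 1584000.00 | 2904000.00
hole 1 | -1134.11 | 50.00 | 184.00 | -56705.75 | -208677.15
hole 2 | -1960.00 | 93.00 | 80.00 | -182280.00 | -156800.00
Σ | 23305.89 |  |  | 1345014.25 | 2538522.85
x̄ = 1345014.25 / 23305.89 = 57.71 mm
ȳ = 2538522.85 / 23305.89 = 108.92 mm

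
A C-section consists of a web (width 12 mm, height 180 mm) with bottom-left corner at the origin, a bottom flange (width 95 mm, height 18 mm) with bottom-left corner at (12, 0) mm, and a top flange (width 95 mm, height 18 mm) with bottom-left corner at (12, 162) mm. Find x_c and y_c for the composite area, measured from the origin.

Part | A | x̄ᵢ | ȳᵢ | A·x̄ᵢ | A·ȳᵢ
web | 2160.00 | 6.00 | 90.00 | 12960.00 | 194400.00
bottom flange | 1710.00 | 59.50 | 9.00 | 101745.00 | 15390.00
top flange | 1710.00 | 59.50 | 171.00 | 101745.00 | 292410.00
Σ | 5580.00 |  |  | 216450.00 | 502200.00
x_c = 216450.00 / 5580.00 = 38.79 mm
y_c = 502200.00 / 5580.00 = 90.00 mm

x_c = 38.79 mm, y_c = 90.00 mm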